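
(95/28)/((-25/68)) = -323/35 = -9.23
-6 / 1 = -6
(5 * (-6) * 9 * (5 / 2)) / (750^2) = -3 / 2500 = -0.00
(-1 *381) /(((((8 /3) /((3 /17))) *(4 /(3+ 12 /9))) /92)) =-341757 /136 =-2512.92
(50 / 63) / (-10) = -5 / 63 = -0.08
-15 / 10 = -3 / 2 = -1.50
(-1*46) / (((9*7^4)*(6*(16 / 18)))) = -23 / 57624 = -0.00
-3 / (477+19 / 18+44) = -54 / 9397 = -0.01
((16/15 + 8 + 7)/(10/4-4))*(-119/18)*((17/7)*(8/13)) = 557192/5265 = 105.83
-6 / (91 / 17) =-102 / 91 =-1.12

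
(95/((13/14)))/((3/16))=545.64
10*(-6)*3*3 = -540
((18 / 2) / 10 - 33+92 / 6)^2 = 253009 / 900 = 281.12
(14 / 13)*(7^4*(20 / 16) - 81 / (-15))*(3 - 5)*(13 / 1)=-420931 / 5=-84186.20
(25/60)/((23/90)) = 75/46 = 1.63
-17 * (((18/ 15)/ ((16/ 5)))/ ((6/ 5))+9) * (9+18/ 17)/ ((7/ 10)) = -2274.91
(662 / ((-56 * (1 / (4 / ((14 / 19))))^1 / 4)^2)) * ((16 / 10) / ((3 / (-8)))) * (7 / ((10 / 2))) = -15294848 / 25725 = -594.55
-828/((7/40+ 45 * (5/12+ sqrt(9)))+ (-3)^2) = -33120/6517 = -5.08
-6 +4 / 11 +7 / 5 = -233 / 55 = -4.24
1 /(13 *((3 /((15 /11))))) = 5 /143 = 0.03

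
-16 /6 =-2.67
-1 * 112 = -112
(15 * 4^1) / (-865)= -12 / 173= -0.07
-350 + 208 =-142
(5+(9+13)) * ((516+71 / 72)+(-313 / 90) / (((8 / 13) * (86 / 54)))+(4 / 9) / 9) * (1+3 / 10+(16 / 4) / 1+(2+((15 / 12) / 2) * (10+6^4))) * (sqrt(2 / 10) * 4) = 2356637787413 * sqrt(5) / 258000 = 20424815.08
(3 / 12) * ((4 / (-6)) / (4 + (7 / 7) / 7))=-7 / 174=-0.04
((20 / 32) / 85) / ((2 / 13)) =13 / 272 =0.05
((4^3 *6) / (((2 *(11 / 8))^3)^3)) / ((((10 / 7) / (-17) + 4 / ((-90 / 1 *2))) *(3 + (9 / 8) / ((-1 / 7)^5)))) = 1437471866880 / 67637722442491927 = 0.00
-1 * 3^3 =-27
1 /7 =0.14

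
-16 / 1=-16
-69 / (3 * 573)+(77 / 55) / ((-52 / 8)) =-0.26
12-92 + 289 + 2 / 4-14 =391 / 2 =195.50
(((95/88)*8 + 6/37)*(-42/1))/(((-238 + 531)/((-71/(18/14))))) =24916598/357753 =69.65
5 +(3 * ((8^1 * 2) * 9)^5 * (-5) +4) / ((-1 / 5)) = 4643802316785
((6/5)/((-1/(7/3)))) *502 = -7028/5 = -1405.60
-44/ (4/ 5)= -55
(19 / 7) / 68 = 19 / 476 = 0.04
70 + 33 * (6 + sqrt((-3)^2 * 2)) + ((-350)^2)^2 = 15006250408.01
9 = 9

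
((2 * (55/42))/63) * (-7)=-55/189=-0.29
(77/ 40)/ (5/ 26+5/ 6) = 3003/ 1600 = 1.88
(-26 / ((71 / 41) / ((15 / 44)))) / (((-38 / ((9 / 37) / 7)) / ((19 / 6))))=23985 / 1618232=0.01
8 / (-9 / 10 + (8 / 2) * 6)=80 / 231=0.35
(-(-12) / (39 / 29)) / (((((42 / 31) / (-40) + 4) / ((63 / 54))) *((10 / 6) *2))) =25172 / 31967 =0.79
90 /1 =90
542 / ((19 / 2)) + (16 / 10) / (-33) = 178708 / 3135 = 57.00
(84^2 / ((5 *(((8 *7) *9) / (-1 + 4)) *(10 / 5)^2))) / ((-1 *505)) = -21 / 5050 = -0.00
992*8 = 7936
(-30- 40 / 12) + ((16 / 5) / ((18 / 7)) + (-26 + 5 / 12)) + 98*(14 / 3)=71939 / 180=399.66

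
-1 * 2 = -2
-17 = -17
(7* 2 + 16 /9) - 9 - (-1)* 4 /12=64 /9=7.11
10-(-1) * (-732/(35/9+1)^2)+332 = 150705/484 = 311.37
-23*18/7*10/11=-4140/77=-53.77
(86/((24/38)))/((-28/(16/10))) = -817/105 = -7.78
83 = 83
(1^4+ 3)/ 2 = 2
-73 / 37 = -1.97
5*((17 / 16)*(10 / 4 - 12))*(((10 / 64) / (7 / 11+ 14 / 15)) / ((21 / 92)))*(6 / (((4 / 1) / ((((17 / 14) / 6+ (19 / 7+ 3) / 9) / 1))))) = -2155338625 / 77973504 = -27.64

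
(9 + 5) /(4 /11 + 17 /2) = 308 /195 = 1.58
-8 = -8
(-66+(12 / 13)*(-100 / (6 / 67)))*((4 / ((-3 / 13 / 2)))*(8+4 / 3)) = 3193792 / 9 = 354865.78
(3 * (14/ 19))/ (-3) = -14/ 19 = -0.74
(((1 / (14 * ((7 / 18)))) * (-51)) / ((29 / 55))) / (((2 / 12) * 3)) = -35.53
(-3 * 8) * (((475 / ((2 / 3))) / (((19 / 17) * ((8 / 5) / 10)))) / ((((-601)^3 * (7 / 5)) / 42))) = 0.01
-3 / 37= -0.08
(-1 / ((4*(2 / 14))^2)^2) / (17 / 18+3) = -21609 / 9088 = -2.38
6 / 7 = 0.86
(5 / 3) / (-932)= -5 / 2796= -0.00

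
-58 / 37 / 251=-58 / 9287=-0.01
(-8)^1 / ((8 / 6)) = -6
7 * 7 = 49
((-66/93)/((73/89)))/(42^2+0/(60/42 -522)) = -979/1995966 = -0.00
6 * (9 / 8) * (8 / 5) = 54 / 5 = 10.80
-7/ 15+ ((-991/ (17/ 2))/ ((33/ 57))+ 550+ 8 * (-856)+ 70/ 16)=-145758377/ 22440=-6495.47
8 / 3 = 2.67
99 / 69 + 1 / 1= 56 / 23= 2.43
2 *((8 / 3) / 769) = 0.01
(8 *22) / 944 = 11 / 59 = 0.19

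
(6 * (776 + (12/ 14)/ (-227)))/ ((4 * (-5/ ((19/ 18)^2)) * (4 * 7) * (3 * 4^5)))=-222566969/ 73806888960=-0.00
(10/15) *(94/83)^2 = 17672/20667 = 0.86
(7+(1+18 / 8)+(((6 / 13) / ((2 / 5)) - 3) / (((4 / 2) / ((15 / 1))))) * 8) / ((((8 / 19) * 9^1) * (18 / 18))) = -99313 / 3744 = -26.53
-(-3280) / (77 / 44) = 1874.29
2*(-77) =-154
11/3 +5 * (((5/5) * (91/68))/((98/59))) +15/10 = 26261/2856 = 9.20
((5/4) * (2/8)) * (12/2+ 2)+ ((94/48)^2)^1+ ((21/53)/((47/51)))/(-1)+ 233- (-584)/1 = 1180717435/1434816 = 822.91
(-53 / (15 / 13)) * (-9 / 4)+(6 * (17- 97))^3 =-2211837933 / 20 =-110591896.65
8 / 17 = 0.47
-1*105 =-105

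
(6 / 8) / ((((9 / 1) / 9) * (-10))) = -3 / 40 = -0.08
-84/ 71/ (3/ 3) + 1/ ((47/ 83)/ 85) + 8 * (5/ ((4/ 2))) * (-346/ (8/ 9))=-25481588/ 3337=-7636.08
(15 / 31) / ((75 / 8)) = 8 / 155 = 0.05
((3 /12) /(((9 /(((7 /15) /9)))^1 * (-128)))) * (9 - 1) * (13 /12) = -91 /933120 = -0.00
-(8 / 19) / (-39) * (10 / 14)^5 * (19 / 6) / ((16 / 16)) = 12500 / 1966419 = 0.01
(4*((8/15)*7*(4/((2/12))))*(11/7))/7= 2816/35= 80.46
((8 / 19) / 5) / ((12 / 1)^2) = 1 / 1710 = 0.00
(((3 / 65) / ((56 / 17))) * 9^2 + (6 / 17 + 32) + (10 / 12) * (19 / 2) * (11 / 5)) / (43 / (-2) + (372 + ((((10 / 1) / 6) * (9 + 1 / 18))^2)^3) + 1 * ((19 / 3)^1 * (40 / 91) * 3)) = 9762904375003944 / 2266831068761376739255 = 0.00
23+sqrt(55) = 30.42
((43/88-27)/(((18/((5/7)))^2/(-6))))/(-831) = -58325/193496688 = -0.00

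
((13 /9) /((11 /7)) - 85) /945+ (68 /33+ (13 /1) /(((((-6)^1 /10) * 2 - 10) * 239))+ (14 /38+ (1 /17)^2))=2297062168897 /982214485560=2.34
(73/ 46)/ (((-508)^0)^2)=73/ 46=1.59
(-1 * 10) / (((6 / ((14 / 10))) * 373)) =-7 / 1119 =-0.01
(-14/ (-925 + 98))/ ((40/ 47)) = 329/ 16540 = 0.02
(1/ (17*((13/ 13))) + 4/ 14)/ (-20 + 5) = -41/ 1785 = -0.02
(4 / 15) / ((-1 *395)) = -4 / 5925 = -0.00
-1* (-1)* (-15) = -15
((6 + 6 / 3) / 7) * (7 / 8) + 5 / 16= 21 / 16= 1.31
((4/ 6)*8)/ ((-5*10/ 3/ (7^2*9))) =-3528/ 25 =-141.12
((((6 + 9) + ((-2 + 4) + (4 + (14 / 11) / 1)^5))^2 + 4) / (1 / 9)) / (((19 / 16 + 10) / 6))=80840597.86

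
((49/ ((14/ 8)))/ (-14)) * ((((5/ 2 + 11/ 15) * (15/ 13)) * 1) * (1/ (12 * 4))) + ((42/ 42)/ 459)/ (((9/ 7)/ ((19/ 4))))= -126653/ 859248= -0.15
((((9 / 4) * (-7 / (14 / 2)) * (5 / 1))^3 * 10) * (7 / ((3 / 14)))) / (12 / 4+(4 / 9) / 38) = -254512125 / 1648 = -154436.97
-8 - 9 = -17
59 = 59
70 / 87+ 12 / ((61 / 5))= 9490 / 5307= 1.79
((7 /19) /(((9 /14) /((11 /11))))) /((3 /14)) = 1372 /513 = 2.67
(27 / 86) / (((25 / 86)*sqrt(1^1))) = 27 / 25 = 1.08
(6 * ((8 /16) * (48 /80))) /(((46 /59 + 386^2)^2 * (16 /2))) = 3481 /343459290916000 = 0.00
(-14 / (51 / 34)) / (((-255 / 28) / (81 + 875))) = 749504 / 765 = 979.74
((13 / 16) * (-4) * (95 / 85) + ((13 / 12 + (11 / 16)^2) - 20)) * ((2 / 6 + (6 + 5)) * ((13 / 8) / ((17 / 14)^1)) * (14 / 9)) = -183601873 / 352512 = -520.84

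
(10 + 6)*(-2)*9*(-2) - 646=-70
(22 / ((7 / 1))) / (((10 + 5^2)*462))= 0.00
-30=-30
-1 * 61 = -61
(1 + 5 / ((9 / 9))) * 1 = 6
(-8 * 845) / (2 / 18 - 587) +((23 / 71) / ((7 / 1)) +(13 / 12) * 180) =271131998 / 1312577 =206.56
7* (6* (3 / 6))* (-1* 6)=-126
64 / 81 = 0.79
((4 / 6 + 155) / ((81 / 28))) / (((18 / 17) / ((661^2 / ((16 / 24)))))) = 24281010733 / 729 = 33307284.96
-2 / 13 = -0.15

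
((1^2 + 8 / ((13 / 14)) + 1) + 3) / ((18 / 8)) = 236 / 39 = 6.05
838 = 838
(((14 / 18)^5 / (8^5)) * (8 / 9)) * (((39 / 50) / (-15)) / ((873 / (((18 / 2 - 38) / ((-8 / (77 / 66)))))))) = -44353673 / 22803971751936000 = -0.00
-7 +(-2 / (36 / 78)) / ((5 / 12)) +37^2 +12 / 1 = 6818 / 5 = 1363.60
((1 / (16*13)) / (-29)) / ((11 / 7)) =-7 / 66352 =-0.00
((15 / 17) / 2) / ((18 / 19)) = 95 / 204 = 0.47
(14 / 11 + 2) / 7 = 36 / 77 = 0.47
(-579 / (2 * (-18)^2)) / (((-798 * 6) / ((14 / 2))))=193 / 147744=0.00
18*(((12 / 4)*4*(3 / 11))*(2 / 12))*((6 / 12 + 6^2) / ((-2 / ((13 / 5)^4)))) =-56293731 / 6875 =-8188.18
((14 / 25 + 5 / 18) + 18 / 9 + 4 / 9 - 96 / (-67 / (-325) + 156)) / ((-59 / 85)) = -1036028603 / 269572770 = -3.84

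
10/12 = 5/6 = 0.83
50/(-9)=-50/9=-5.56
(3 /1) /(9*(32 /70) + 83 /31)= 3255 /7369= 0.44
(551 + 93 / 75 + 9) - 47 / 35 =97982 / 175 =559.90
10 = 10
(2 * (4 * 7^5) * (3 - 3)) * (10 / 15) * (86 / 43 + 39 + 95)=0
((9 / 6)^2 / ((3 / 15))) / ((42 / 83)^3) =2858935 / 32928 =86.82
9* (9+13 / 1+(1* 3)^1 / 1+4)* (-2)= -522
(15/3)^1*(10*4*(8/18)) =800/9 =88.89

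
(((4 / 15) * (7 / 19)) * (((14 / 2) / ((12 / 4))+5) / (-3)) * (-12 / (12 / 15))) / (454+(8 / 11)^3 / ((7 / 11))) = 260876 / 32921775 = 0.01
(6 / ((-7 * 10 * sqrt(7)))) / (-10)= 3 * sqrt(7) / 2450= 0.00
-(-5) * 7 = 35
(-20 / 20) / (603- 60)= -1 / 543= -0.00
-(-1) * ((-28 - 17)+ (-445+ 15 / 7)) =-3415 / 7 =-487.86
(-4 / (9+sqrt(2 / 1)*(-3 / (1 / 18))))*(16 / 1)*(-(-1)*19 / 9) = 1216 / 5751+2432*sqrt(2) / 1917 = 2.01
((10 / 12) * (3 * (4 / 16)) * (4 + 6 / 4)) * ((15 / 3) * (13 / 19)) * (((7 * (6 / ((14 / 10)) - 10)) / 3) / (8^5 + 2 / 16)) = -1100 / 229881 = -0.00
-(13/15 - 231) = 3452/15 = 230.13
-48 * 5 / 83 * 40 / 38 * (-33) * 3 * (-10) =-4752000 / 1577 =-3013.32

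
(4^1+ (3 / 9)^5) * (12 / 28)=1.72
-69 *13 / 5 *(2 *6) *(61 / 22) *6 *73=-143796276 / 55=-2614477.75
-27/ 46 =-0.59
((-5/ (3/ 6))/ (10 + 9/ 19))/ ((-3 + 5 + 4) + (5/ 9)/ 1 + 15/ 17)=-14535/ 113231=-0.13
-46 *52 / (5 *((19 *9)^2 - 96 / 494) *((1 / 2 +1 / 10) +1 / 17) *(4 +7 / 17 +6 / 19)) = -405526823 / 77201078031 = -0.01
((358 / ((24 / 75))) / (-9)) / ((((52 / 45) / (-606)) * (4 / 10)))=33898125 / 208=162971.75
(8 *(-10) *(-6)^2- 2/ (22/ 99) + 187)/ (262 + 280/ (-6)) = -4053/ 323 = -12.55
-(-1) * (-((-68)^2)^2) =-21381376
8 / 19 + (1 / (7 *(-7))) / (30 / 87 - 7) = 76207 / 179683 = 0.42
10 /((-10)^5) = -1 /10000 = -0.00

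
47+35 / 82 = 3889 / 82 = 47.43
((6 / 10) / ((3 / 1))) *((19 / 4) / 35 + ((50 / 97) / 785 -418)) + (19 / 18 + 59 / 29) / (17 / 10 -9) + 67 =-3452073192637 / 203110695900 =-17.00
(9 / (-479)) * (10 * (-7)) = 630 / 479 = 1.32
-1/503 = -0.00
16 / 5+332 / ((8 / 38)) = 7901 / 5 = 1580.20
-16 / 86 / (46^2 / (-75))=150 / 22747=0.01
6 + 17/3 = 35/3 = 11.67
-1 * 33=-33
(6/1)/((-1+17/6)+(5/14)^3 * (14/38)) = 134064/41339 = 3.24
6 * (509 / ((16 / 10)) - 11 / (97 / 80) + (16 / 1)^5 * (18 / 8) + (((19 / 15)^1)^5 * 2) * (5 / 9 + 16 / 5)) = 62571181488976387 / 4419562500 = 14157777.27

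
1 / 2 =0.50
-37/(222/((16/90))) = -4/135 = -0.03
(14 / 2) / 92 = 7 / 92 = 0.08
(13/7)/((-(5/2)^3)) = -104/875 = -0.12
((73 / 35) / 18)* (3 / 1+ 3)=73 / 105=0.70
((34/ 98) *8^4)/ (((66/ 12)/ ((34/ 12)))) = 1183744/ 1617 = 732.06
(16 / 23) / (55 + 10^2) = 16 / 3565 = 0.00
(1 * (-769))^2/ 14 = 591361/ 14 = 42240.07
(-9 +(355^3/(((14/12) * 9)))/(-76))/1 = -44746057/798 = -56072.75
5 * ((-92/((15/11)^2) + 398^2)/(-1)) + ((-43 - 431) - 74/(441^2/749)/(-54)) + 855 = -2968276494632/3750705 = -791391.62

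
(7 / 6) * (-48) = -56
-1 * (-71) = 71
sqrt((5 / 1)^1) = sqrt(5) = 2.24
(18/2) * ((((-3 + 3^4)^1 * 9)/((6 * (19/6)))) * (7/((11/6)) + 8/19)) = 1409.66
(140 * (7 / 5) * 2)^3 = 60236288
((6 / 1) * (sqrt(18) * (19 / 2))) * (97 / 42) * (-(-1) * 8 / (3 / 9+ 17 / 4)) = 265392 * sqrt(2) / 385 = 974.86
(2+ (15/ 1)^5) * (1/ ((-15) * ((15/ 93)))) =-23540687/ 75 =-313875.83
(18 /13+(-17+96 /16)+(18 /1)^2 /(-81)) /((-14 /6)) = 531 /91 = 5.84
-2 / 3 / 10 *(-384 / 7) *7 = 128 / 5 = 25.60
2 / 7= 0.29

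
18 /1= 18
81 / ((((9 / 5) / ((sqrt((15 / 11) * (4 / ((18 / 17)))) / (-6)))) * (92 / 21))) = -105 * sqrt(5610) / 2024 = -3.89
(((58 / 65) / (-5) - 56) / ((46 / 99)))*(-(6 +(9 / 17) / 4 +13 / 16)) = 839.67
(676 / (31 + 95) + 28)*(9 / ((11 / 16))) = 436.78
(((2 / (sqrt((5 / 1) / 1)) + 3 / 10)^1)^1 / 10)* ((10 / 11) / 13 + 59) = 25341 / 14300 + 8447* sqrt(5) / 3575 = 7.06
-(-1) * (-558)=-558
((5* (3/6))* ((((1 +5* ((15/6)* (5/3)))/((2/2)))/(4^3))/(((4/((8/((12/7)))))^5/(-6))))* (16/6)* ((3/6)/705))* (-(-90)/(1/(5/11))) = -55042925/64323072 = -0.86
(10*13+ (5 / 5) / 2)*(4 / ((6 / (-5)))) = -435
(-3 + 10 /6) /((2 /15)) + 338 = 328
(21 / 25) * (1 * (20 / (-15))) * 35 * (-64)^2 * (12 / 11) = -9633792 / 55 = -175159.85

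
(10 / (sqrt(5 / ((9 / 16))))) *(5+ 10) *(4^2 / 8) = 100.62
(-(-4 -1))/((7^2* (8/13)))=65/392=0.17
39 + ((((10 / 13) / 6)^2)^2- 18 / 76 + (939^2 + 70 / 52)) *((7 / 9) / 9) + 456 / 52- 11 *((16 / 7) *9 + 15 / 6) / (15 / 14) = 1353108733444886 / 17801928495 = 76009.11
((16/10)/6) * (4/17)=16/255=0.06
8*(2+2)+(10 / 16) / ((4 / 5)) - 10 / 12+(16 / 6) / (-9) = 31.65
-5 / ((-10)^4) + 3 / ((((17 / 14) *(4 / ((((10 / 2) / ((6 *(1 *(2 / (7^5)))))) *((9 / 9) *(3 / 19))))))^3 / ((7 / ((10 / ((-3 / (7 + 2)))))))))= -35621547456447760963 / 4313378176000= -8258387.28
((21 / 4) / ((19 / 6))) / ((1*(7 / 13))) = 117 / 38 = 3.08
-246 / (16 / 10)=-615 / 4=-153.75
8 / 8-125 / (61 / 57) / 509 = 23924 / 31049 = 0.77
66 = 66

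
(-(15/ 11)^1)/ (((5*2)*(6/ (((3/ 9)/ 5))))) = -0.00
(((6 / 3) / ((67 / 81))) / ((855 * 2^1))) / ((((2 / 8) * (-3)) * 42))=-0.00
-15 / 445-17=-1516 / 89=-17.03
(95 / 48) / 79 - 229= -868273 / 3792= -228.97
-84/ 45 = -28/ 15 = -1.87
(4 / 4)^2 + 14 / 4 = 9 / 2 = 4.50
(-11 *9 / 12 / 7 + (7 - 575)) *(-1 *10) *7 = 79685 / 2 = 39842.50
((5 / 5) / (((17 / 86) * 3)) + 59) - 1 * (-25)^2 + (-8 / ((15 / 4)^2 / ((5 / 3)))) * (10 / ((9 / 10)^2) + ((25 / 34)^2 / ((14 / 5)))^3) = -41719449843344905 / 72426320588916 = -576.03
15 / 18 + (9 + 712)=4331 / 6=721.83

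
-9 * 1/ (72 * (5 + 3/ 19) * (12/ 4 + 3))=-19/ 4704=-0.00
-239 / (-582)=239 / 582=0.41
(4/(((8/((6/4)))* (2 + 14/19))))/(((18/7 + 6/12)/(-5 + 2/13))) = -25137/58136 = -0.43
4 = 4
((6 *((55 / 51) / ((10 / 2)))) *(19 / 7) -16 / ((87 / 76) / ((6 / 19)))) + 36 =121126 / 3451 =35.10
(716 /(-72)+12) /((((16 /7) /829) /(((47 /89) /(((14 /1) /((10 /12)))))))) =7208155 /307584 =23.43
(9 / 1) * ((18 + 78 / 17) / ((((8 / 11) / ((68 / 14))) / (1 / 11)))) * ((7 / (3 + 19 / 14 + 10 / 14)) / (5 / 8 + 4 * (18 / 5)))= 483840 / 42671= 11.34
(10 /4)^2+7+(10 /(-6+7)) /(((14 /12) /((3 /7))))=16.92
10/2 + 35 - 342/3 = -74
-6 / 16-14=-115 / 8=-14.38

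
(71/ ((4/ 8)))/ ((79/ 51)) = 7242/ 79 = 91.67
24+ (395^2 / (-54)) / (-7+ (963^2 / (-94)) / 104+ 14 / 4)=277151456 / 5192559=53.37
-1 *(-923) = 923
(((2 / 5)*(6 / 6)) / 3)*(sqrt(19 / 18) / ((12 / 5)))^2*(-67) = -1.64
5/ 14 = 0.36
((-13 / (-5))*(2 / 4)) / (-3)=-13 / 30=-0.43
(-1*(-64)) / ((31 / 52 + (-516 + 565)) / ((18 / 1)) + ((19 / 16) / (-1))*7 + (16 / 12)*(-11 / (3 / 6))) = -119808 / 65315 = -1.83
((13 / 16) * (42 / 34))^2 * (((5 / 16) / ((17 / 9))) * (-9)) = -30184245 / 20123648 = -1.50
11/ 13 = 0.85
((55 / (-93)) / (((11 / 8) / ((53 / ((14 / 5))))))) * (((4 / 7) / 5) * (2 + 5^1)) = -4240 / 651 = -6.51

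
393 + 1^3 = 394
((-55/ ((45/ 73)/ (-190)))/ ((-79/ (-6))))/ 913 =27740/ 19671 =1.41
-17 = -17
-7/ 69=-0.10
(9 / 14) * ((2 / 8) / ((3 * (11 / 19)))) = 57 / 616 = 0.09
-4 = -4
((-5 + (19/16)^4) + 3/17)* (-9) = 28426455/1114112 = 25.51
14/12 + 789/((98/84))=28453/42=677.45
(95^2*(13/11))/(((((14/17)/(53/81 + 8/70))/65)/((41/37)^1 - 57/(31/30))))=-500410842991475/14307678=-34974986.37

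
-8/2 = -4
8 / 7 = 1.14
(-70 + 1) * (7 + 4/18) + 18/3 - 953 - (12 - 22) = -4306/3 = -1435.33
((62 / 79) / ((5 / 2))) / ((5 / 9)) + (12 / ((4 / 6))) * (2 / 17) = 90072 / 33575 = 2.68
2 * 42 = 84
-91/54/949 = -7/3942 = -0.00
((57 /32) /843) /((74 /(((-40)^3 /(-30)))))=1900 /31191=0.06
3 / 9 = 1 / 3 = 0.33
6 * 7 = 42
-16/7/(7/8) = -128/49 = -2.61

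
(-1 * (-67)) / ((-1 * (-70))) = 67 / 70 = 0.96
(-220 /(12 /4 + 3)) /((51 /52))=-5720 /153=-37.39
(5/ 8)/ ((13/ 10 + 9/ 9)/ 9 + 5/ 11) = 2475/ 2812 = 0.88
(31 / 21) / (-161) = -31 / 3381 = -0.01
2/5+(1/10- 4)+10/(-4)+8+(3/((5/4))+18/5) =8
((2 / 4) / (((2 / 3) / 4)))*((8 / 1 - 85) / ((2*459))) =-77 / 306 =-0.25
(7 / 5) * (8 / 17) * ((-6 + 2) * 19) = -4256 / 85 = -50.07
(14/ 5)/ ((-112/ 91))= -91/ 40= -2.28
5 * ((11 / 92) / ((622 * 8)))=55 / 457792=0.00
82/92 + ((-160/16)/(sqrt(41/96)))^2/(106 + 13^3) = 4312943/4343458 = 0.99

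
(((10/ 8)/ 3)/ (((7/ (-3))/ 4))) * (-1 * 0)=0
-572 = -572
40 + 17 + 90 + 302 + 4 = 453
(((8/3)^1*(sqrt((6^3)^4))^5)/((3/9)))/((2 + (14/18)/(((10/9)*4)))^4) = 55896220689884187281326080000/707281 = 79029721835994728094386.93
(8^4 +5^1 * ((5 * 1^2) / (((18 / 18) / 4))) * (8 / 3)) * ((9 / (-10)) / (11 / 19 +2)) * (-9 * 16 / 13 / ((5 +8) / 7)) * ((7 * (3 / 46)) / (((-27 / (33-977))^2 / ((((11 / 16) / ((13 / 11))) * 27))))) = 20110251853824 / 252655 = 79595701.07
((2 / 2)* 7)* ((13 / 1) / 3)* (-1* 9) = -273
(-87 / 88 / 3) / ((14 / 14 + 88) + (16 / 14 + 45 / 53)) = -0.00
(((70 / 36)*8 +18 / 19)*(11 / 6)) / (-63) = -15521 / 32319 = -0.48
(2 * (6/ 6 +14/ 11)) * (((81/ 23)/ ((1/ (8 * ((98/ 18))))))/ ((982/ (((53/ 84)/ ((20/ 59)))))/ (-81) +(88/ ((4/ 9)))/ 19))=141486118200/ 792960443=178.43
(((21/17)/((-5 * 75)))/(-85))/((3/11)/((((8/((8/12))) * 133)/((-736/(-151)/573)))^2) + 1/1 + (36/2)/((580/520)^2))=25726126223596842351/10268384775395931104760625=0.00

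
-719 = -719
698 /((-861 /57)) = -13262 /287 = -46.21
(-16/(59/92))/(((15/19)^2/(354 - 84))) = -3188352/295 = -10807.97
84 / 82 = 42 / 41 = 1.02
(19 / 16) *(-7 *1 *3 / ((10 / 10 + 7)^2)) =-399 / 1024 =-0.39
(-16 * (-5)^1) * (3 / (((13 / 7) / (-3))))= -5040 / 13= -387.69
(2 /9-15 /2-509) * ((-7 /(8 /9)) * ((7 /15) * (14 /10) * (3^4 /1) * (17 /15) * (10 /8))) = 487687347 /1600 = 304804.59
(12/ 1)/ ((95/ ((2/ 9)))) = 8/ 285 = 0.03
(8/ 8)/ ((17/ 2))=2/ 17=0.12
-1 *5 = -5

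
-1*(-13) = 13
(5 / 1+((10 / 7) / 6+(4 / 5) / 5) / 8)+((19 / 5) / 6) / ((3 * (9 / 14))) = 609883 / 113400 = 5.38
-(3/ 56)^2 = -9/ 3136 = -0.00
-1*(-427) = 427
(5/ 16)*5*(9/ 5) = 2.81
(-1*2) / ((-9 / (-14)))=-28 / 9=-3.11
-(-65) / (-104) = -5 / 8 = -0.62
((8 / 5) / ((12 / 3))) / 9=2 / 45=0.04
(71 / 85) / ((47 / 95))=1349 / 799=1.69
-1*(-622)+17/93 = 57863/93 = 622.18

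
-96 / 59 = -1.63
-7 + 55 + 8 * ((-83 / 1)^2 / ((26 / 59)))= 1626428 / 13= 125109.85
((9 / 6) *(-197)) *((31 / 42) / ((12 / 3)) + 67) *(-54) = 60035553 / 56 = 1072063.45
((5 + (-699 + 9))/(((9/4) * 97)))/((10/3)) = -274/291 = -0.94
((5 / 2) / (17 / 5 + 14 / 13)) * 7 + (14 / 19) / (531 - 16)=22269023 / 5694870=3.91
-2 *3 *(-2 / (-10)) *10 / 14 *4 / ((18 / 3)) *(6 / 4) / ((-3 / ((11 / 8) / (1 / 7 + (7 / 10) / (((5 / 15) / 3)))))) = 5 / 82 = 0.06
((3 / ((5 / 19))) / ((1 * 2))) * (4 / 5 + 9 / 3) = 1083 / 50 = 21.66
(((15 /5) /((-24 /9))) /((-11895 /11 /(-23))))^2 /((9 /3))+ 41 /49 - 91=-4445198401877 /49301761600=-90.16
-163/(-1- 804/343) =55909/1147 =48.74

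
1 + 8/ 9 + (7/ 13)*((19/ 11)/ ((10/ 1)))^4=32364820223/ 17129970000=1.89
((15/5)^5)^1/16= 15.19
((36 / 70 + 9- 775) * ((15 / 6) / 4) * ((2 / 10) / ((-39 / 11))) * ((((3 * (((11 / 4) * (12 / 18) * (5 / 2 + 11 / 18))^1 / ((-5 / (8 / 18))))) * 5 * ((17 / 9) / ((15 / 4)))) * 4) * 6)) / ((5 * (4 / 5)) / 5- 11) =103738624 / 426465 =243.25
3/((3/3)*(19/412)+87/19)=23484/36205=0.65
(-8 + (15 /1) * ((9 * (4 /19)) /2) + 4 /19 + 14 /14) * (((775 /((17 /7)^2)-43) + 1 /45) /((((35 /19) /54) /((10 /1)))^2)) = 3992604528816 /70805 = 56388737.08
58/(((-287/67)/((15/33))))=-19430/3157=-6.15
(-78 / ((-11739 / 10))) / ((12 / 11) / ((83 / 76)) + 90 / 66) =18260 / 649257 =0.03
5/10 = 1/2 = 0.50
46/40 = 23/20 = 1.15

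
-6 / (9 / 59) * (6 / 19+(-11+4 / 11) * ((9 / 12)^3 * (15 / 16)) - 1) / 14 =13.74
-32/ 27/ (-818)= 16/ 11043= 0.00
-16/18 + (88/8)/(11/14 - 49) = -754/675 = -1.12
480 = 480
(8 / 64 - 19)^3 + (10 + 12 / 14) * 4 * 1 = -23945009 / 3584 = -6681.09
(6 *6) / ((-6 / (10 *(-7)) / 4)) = 1680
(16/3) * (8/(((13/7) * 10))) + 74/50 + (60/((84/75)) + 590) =4418156/6825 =647.35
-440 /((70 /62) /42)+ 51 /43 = -703773 /43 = -16366.81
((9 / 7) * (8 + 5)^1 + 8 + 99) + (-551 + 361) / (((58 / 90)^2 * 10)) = 458981 / 5887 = 77.97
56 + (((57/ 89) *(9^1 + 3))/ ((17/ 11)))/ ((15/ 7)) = 441196/ 7565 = 58.32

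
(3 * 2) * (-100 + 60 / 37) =-21840 / 37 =-590.27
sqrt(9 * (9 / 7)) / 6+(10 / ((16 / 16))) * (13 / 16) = 3 * sqrt(7) / 14+65 / 8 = 8.69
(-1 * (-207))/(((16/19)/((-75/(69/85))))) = -363375/16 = -22710.94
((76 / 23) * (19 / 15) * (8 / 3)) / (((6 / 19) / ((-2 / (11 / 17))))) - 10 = -4072846 / 34155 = -119.25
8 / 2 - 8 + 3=-1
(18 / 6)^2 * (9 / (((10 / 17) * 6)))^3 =1193859 / 8000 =149.23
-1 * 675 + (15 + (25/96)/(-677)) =-42894745/64992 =-660.00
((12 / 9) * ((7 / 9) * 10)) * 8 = 2240 / 27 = 82.96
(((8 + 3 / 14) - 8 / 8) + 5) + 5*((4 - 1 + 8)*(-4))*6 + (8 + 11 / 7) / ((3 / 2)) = -54659 / 42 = -1301.40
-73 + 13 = -60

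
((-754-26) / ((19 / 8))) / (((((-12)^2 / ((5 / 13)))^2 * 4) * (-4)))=125 / 853632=0.00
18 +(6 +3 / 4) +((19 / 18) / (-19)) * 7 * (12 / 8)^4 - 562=-17255 / 32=-539.22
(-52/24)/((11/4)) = -26/33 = -0.79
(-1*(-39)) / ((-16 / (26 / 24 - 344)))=53495 / 64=835.86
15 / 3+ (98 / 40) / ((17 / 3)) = 1847 / 340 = 5.43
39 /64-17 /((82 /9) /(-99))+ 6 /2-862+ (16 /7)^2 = -85946193 /128576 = -668.45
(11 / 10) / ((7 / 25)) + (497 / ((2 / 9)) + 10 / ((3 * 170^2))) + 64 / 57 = 2584755443 / 1153110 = 2241.55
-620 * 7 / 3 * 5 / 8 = -5425 / 6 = -904.17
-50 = -50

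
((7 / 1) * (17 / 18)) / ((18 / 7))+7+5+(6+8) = 28.57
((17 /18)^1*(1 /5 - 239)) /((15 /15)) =-3383 /15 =-225.53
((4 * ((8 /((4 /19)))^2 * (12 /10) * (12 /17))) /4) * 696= 72361728 /85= 851314.45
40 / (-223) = -40 / 223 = -0.18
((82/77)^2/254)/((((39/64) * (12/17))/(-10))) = -9144640/88099011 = -0.10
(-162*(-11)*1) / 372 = 297 / 62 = 4.79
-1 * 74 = -74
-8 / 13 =-0.62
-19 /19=-1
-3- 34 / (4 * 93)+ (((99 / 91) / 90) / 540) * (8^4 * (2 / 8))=-11685829 / 3808350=-3.07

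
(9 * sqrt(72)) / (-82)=-27 * sqrt(2) / 41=-0.93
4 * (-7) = -28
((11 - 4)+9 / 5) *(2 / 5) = 88 / 25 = 3.52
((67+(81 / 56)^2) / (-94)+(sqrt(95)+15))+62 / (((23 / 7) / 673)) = sqrt(95)+86197817289 / 6780032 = 12723.23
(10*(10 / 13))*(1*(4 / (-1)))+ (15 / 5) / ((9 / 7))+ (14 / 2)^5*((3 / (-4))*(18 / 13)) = -1363585 / 78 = -17481.86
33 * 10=330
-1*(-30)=30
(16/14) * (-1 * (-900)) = 7200/7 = 1028.57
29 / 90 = 0.32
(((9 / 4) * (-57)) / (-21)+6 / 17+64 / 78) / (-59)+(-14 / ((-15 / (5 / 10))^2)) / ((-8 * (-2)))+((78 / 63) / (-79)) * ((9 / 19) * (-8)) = -64099780411 / 986405565600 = -0.06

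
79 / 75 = 1.05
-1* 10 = -10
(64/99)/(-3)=-64/297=-0.22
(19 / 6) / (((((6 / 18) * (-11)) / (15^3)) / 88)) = -256500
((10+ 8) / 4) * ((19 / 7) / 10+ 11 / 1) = 7101 / 140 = 50.72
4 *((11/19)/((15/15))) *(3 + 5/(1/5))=1232/19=64.84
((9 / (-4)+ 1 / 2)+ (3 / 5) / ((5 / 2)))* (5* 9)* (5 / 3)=-453 / 4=-113.25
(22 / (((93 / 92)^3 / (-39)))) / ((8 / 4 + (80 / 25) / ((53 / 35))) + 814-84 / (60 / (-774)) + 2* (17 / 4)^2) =-472134108160 / 1101491033823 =-0.43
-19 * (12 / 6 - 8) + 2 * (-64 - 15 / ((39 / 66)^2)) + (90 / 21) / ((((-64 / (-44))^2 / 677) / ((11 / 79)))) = 1088996921 / 11962496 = 91.03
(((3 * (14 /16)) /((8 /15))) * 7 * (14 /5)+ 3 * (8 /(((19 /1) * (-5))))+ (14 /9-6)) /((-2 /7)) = -17576111 /54720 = -321.20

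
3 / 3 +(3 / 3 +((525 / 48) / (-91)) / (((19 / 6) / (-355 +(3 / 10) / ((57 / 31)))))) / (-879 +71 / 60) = 972406873 / 988702468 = 0.98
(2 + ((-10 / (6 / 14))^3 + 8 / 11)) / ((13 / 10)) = -37721900 / 3861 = -9769.98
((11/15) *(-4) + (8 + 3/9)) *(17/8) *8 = 91.80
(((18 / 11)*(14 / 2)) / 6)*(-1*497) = -10437 / 11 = -948.82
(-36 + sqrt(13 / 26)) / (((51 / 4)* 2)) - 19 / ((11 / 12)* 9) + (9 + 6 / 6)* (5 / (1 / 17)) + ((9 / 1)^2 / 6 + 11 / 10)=sqrt(2) / 51 + 2414783 / 2805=860.91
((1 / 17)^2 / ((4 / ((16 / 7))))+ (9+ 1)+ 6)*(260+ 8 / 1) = 8675696 / 2023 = 4288.53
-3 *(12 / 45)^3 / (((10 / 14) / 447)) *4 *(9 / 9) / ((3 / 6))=-534016 / 1875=-284.81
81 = 81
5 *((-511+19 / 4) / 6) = -3375 / 8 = -421.88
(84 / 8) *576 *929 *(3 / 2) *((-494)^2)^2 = 501910812026926848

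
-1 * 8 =-8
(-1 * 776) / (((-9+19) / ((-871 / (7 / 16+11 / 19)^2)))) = 31231802368 / 477405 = 65419.93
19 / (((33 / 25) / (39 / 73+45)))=526300 / 803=655.42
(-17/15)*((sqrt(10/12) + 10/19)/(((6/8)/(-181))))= 24616/171 + 6154*sqrt(30)/135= 393.63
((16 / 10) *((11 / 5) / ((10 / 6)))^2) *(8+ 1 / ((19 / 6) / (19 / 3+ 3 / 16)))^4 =5951930089455009 / 208513600000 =28544.57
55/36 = 1.53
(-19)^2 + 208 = 569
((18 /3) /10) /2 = 3 /10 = 0.30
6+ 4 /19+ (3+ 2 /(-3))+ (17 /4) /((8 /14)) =14575 /912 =15.98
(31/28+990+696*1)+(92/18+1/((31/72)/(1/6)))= 13222633/7812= 1692.61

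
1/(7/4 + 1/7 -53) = -28/1431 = -0.02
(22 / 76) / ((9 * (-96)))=-0.00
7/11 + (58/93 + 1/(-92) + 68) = 6517453/94116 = 69.25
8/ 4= 2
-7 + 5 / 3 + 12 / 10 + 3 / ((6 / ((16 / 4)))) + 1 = -17 / 15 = -1.13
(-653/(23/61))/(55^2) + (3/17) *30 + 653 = 777936664/1182775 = 657.72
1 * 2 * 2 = 4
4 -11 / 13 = 41 / 13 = 3.15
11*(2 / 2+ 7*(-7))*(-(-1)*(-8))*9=38016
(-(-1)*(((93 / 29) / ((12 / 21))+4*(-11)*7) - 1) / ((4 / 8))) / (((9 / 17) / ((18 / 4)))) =-598281 / 116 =-5157.59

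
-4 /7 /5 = -4 /35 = -0.11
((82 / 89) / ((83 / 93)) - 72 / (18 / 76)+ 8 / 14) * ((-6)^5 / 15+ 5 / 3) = 40399777702 / 258545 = 156258.21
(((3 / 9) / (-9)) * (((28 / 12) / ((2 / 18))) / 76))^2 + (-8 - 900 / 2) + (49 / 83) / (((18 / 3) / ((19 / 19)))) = -17781253093 / 38832048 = -457.90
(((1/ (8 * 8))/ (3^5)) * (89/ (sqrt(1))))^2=7921/ 241864704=0.00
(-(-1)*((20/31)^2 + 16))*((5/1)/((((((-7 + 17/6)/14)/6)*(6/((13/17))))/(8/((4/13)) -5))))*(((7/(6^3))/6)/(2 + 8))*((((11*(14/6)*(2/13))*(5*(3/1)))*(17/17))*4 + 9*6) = -4854136/6975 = -695.93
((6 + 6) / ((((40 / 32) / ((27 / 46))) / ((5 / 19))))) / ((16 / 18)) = 1.67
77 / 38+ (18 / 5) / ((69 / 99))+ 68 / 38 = 39247 / 4370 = 8.98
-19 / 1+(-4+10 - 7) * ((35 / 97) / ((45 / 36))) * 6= -2011 / 97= -20.73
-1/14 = -0.07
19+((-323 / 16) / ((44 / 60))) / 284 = 944851 / 49984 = 18.90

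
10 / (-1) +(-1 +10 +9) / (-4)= -29 / 2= -14.50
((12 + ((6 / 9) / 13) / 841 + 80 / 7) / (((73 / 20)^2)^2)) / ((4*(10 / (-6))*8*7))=-5379050000 / 15213420473797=-0.00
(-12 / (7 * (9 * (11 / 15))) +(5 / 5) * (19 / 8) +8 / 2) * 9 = 33903 / 616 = 55.04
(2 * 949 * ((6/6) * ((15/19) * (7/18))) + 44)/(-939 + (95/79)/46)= -129817382/194497167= -0.67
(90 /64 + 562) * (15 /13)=270435 /416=650.08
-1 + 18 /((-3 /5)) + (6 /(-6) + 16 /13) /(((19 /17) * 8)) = -30.97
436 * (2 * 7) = 6104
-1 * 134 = -134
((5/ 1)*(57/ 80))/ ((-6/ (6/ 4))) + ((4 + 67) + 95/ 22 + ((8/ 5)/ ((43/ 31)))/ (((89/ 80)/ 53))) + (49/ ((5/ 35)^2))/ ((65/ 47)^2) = 15762303878647/ 11383028800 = 1384.72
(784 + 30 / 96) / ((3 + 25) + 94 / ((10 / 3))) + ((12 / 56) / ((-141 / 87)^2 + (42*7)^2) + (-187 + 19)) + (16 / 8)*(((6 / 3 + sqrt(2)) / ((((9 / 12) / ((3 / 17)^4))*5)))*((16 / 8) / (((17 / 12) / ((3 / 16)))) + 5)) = -500383483732552837101 / 3248424694383237040 + 19332*sqrt(2) / 7099285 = -154.03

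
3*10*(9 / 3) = 90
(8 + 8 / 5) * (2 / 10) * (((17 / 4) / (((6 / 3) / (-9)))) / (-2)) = 459 / 25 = 18.36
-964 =-964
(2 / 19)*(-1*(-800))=84.21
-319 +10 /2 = -314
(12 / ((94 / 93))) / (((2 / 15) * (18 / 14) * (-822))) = -1085 / 12878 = -0.08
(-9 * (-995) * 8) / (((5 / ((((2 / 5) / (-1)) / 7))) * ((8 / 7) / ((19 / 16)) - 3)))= 544464 / 1355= 401.82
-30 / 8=-15 / 4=-3.75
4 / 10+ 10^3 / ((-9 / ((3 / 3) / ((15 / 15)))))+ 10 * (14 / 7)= -4082 / 45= -90.71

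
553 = 553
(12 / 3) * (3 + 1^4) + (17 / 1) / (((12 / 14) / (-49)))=-5735 / 6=-955.83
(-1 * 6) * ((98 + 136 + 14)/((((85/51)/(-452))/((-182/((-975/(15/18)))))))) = 62773.76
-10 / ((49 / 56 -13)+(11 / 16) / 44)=128 / 155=0.83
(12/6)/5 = 2/5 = 0.40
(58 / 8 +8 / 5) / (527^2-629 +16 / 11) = 1947 / 60962320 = 0.00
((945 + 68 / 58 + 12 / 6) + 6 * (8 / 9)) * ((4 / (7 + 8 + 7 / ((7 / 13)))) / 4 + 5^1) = 3898885 / 812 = 4801.58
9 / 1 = 9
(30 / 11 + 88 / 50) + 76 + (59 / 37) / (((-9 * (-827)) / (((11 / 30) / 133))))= 4864212542107 / 60434554950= 80.49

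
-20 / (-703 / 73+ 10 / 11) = 16060 / 7003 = 2.29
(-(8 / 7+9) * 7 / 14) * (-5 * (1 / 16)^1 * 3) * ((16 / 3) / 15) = 71 / 42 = 1.69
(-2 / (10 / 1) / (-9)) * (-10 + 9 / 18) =-19 / 90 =-0.21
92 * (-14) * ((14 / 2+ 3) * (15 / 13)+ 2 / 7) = -197984 / 13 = -15229.54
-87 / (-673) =87 / 673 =0.13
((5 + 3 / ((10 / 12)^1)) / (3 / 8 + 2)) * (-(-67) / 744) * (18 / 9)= 5762 / 8835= 0.65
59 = 59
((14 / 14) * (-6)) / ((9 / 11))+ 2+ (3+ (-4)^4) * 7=5423 / 3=1807.67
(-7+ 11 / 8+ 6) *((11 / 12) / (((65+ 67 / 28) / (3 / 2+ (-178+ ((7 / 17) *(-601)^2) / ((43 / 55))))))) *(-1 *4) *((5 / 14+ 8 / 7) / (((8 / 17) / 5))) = -106978689895 / 1731008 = -61801.38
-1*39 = -39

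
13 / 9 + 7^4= 21622 / 9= 2402.44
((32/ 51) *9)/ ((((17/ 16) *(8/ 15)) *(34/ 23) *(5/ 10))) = 66240/ 4913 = 13.48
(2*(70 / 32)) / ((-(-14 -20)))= 35 / 272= 0.13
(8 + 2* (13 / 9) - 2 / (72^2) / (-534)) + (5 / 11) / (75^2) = 20723627167 / 1903176000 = 10.89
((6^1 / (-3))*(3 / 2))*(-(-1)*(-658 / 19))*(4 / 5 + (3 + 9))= 126336 / 95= 1329.85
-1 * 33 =-33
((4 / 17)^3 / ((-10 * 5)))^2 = 1024 / 15085980625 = 0.00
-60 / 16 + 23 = 77 / 4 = 19.25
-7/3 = -2.33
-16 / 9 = -1.78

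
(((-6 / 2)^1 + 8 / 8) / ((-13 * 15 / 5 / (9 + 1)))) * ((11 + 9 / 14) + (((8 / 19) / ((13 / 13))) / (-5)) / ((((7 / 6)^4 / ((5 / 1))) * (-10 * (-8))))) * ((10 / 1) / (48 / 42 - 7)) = -106201180 / 10420683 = -10.19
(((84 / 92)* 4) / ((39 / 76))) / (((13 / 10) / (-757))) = -16108960 / 3887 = -4144.32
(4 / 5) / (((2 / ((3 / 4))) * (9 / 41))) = 41 / 30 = 1.37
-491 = -491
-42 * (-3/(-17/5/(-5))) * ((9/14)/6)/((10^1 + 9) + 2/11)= 7425/7174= 1.03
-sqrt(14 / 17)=-sqrt(238) / 17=-0.91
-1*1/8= -1/8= -0.12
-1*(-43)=43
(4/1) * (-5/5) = -4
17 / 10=1.70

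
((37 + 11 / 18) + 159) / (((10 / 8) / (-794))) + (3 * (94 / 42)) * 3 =-39333179 / 315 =-124867.23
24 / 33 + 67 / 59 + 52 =34957 / 649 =53.86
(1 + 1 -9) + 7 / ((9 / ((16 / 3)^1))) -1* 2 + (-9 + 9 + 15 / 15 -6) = -266 / 27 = -9.85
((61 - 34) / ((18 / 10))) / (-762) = -5 / 254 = -0.02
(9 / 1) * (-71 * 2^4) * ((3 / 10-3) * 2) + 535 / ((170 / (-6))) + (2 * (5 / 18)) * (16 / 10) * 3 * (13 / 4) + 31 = 55230.38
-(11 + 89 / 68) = -837 / 68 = -12.31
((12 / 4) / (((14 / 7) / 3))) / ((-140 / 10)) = -9 / 28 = -0.32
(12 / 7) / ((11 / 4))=0.62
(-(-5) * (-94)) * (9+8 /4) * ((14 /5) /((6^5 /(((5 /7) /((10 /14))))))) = -3619 /1944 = -1.86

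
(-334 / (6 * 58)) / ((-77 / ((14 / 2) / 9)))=167 / 17226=0.01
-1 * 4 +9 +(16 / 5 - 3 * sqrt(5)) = 41 / 5 - 3 * sqrt(5) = 1.49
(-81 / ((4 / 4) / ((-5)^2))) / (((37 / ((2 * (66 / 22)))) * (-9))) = 1350 / 37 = 36.49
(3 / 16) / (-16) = -3 / 256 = -0.01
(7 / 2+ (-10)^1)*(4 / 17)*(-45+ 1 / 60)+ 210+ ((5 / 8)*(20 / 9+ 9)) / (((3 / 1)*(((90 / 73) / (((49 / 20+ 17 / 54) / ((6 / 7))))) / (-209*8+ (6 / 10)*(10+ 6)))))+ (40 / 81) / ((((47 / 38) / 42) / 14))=-60737560811743 / 6290686800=-9655.16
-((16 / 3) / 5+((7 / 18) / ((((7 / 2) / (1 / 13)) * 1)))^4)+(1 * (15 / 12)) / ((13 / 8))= -278680667 / 936943605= -0.30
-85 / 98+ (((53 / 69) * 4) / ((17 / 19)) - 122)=-13729349 / 114954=-119.43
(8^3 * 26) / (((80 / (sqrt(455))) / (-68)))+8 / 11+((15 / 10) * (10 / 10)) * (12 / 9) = 30 / 11 - 56576 * sqrt(455) / 5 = -241358.74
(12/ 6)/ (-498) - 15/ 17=-3752/ 4233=-0.89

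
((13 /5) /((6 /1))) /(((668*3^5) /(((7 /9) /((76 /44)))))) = 1001 /832722120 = 0.00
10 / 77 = 0.13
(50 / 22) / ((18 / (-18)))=-2.27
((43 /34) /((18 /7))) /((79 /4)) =301 /12087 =0.02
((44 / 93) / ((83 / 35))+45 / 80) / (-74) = -94111 / 9139296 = -0.01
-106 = -106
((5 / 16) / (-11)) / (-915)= 1 / 32208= 0.00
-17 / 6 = -2.83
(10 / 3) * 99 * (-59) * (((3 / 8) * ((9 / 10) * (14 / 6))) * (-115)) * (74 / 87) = 173974185 / 116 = 1499777.46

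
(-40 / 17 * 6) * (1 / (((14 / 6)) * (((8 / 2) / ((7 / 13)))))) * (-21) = 17.10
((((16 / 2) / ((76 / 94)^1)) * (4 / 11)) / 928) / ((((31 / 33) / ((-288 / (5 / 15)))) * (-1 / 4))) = 14.26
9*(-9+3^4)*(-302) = -195696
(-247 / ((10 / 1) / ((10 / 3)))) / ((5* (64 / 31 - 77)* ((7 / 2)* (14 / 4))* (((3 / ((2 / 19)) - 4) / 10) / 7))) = 122512 / 2390367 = 0.05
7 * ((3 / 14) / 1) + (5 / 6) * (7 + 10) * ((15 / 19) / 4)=653 / 152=4.30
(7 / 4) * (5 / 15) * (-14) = -49 / 6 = -8.17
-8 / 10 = -4 / 5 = -0.80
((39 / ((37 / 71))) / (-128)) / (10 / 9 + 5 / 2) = -1917 / 11840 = -0.16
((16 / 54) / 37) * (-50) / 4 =-100 / 999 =-0.10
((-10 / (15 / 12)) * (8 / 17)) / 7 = -64 / 119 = -0.54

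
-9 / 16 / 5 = -9 / 80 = -0.11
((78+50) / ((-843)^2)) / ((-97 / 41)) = -5248 / 68932953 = -0.00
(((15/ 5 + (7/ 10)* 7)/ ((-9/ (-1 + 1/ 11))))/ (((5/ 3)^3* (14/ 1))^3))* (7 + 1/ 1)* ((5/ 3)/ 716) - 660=-696472218692409/ 1055260937500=-660.00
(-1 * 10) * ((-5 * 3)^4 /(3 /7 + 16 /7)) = -3543750 /19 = -186513.16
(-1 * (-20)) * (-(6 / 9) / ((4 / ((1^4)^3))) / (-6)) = 5 / 9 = 0.56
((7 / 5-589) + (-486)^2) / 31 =1178042 / 155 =7600.27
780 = 780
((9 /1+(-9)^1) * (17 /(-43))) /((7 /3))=0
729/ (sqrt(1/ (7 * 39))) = 729 * sqrt(273) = 12045.06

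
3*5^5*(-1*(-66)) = 618750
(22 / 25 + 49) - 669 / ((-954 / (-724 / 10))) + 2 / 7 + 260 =7217656 / 27825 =259.39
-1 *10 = -10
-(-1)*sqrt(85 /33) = sqrt(2805) /33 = 1.60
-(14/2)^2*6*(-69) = 20286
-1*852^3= -618470208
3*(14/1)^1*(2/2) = 42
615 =615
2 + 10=12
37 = 37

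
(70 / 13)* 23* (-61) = -98210 / 13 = -7554.62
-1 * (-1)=1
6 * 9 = 54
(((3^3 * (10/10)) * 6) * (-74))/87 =-3996/29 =-137.79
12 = 12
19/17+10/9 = 341/153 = 2.23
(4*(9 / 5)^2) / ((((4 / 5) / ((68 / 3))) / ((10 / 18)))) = 204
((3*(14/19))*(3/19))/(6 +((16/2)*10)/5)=63/3971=0.02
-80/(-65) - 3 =-1.77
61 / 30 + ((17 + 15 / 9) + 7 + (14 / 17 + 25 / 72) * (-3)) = 49343 / 2040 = 24.19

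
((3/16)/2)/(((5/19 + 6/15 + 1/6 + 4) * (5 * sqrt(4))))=171/88096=0.00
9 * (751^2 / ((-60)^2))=564001 / 400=1410.00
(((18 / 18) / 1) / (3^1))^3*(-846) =-94 / 3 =-31.33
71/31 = 2.29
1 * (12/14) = 6/7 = 0.86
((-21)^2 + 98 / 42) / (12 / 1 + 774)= 665 / 1179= 0.56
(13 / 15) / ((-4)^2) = 13 / 240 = 0.05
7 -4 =3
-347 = -347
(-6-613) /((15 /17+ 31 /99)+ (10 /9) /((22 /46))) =-175.92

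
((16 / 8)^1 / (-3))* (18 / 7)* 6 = -10.29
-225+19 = -206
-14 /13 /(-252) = 1 /234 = 0.00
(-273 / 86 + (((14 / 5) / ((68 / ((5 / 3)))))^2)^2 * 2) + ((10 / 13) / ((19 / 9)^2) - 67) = -764537451266981 / 10921686372792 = -70.00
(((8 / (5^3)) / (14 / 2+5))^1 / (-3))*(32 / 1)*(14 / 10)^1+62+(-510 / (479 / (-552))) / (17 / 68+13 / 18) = 12569416606 / 18860625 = 666.44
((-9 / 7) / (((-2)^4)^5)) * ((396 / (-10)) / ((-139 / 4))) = -891 / 637665280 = -0.00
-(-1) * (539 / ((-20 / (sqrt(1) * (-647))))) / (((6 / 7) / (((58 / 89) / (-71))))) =-70792799 / 379140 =-186.72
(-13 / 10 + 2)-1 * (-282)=282.70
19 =19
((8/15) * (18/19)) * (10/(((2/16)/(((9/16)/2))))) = 216/19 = 11.37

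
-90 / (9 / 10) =-100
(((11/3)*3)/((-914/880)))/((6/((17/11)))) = -3740/1371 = -2.73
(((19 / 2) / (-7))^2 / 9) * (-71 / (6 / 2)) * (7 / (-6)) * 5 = 128155 / 4536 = 28.25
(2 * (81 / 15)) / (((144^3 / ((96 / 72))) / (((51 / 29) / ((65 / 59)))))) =1003 / 130291200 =0.00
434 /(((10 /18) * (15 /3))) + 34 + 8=4956 /25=198.24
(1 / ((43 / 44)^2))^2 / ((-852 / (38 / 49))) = -35606912 / 35682026037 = -0.00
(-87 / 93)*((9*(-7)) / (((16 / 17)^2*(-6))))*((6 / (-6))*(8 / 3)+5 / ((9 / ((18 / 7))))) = 13.73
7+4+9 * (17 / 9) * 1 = 28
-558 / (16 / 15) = -4185 / 8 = -523.12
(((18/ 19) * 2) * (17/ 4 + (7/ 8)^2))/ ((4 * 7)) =2889/ 8512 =0.34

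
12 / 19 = 0.63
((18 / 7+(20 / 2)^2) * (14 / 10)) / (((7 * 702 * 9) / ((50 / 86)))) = 1795 / 950859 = 0.00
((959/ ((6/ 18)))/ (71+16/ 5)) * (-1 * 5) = -193.87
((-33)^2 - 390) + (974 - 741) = 932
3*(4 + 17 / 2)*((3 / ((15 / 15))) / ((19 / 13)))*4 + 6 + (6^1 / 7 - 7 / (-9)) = 377689 / 1197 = 315.53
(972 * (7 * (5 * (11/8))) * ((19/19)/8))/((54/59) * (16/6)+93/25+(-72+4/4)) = -137993625/1530208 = -90.18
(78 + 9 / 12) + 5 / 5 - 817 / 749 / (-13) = 79.83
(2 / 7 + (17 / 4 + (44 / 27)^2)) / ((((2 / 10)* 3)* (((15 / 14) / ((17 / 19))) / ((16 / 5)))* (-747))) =-19963576 / 465601365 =-0.04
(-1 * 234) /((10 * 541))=-117 /2705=-0.04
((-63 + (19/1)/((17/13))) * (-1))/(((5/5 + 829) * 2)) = 206/7055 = 0.03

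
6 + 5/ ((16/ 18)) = 93/ 8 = 11.62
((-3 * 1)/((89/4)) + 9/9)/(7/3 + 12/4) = 231/1424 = 0.16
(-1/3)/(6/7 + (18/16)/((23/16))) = -161/792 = -0.20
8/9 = 0.89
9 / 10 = 0.90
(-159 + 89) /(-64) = 35 /32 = 1.09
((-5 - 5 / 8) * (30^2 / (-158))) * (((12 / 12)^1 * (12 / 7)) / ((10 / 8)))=24300 / 553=43.94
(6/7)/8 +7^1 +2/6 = 625/84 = 7.44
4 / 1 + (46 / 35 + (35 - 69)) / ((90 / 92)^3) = -30.91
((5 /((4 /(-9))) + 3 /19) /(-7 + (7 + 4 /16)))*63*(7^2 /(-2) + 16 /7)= 62093.61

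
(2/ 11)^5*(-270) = -0.05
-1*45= -45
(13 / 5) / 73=0.04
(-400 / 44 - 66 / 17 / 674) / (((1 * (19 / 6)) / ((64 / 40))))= -27516624 / 5986805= -4.60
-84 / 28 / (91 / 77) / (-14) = 33 / 182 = 0.18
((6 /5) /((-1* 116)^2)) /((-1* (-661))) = 3 /22236040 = 0.00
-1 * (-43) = 43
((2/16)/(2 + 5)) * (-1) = -1/56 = -0.02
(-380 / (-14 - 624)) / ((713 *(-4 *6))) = -95 / 2729364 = -0.00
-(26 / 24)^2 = -169 / 144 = -1.17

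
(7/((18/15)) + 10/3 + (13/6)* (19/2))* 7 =833/4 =208.25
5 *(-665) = -3325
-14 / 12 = -7 / 6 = -1.17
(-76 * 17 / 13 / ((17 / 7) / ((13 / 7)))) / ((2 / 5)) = -190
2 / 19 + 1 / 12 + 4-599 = -135617 / 228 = -594.81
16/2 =8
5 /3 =1.67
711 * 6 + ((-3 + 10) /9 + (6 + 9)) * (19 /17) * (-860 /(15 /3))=188642 /153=1232.95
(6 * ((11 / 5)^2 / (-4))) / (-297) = 0.02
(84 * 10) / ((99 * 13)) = 280 / 429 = 0.65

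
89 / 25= 3.56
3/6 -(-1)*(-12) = -23/2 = -11.50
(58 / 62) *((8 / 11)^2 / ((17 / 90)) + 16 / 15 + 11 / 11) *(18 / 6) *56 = 243871208 / 318835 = 764.88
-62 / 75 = -0.83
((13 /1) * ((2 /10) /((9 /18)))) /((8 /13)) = 169 /20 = 8.45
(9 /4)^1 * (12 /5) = 27 /5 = 5.40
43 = 43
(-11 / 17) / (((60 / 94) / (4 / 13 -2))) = 1.72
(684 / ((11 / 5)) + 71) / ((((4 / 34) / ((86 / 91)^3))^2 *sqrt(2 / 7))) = 61397578742378888 *sqrt(14) / 6246561772451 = 36776.82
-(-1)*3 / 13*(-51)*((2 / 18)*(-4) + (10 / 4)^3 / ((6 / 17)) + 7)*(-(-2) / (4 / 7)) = -66997 / 32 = -2093.66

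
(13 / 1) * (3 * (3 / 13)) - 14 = -5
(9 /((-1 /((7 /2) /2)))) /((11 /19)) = -1197 /44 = -27.20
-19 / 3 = -6.33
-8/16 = -1/2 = -0.50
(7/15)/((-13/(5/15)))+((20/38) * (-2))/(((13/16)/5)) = -72133/11115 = -6.49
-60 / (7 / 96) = -822.86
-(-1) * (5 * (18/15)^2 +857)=4321/5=864.20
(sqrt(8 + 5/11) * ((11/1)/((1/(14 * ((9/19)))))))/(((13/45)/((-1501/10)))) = -44793 * sqrt(1023)/13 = -110205.84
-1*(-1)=1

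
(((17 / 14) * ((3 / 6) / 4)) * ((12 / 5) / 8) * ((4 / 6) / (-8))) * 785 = -2669 / 896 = -2.98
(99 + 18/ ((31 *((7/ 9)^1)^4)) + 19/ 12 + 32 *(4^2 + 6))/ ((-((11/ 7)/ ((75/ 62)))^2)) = -1350090901875/ 2826093424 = -477.72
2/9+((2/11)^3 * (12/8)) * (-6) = 2014/11979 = 0.17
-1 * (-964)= 964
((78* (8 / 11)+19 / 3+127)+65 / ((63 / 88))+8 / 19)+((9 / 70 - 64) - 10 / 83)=339229361 / 1561230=217.28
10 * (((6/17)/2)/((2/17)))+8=23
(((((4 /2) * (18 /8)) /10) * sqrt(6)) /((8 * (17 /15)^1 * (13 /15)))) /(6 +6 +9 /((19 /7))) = 2565 * sqrt(6) /685984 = 0.01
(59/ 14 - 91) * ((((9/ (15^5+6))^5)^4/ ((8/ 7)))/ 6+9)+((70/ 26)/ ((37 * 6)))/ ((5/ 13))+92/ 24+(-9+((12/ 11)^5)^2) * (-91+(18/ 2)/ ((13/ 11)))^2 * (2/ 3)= -190228785857245896961514868692777303363489496961582823514134710805848604995397591215880108069336887204520099867467871671934894921/ 6052498615060531052815489427678479062185916266175424628955735408703563109687606432595199745641523725948374735244364553844896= -31429.79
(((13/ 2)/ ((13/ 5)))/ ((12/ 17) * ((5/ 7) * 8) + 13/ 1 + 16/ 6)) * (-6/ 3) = -1785/ 7033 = -0.25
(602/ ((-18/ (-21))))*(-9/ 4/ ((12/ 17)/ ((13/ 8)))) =-465647/ 128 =-3637.87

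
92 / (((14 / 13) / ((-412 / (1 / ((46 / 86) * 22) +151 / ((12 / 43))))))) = -747997536 / 11500909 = -65.04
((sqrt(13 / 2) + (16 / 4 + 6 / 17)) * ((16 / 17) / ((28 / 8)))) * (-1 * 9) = -16.71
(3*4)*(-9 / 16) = -27 / 4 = -6.75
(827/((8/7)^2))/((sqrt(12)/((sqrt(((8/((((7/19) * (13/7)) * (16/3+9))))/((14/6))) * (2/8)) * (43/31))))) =5789 * sqrt(446082)/51584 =74.95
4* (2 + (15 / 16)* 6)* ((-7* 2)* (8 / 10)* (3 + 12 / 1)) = -5124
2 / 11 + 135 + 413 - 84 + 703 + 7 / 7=12850 / 11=1168.18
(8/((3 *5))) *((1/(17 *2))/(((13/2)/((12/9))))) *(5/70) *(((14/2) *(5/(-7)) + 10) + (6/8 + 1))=12/7735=0.00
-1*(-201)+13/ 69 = 13882/ 69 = 201.19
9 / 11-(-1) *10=119 / 11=10.82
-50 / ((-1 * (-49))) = -50 / 49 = -1.02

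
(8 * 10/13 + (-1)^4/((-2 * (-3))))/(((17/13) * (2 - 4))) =-29/12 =-2.42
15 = 15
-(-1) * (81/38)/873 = 9/3686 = 0.00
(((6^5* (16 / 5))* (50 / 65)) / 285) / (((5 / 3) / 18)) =4478976 / 6175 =725.34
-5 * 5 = -25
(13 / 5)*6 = 78 / 5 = 15.60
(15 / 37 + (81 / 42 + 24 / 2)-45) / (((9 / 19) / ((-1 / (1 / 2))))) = 33535 / 259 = 129.48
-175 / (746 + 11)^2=-175 / 573049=-0.00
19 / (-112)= -19 / 112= -0.17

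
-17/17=-1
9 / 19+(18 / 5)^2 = 6381 / 475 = 13.43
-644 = -644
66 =66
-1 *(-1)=1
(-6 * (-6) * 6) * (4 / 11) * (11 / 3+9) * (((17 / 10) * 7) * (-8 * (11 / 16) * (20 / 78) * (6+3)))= -1953504 / 13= -150269.54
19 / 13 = 1.46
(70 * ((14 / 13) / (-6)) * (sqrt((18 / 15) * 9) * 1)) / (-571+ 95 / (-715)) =539 * sqrt(30) / 40836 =0.07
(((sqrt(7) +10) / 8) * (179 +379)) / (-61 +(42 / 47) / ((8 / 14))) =-65565 / 5587-13113 * sqrt(7) / 11174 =-14.84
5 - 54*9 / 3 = -157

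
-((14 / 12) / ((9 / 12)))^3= -2744 / 729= -3.76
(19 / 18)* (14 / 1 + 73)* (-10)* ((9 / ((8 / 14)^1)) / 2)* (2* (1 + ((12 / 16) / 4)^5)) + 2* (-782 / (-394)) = -11950566433537 / 826277888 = -14463.13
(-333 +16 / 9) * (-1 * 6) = 5962 / 3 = 1987.33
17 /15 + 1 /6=13 /10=1.30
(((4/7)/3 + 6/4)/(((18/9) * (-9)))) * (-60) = 355/63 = 5.63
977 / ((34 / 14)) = 6839 / 17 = 402.29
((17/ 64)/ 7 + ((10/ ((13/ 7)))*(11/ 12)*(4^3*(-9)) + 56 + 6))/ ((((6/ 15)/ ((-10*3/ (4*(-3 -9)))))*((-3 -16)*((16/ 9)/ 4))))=3644273475/ 7081984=514.58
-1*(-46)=46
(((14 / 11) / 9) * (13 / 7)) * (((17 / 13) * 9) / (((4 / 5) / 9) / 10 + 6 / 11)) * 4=7650 / 343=22.30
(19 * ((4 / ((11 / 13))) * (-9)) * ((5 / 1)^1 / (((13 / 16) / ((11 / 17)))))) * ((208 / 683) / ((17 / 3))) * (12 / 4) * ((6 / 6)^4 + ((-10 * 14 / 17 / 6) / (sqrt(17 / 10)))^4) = -5508952796072960 / 4764442332203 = -1156.26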